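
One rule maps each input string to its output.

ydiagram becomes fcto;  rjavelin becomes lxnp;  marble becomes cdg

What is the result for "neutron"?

gvq

Looking at the pairs, the operation is to keep every other character starting from the second (positions 2nd, 4th, 6th, ...), then shift every letter 2 places forward in the alphabet (wrapping around).
"neutron" → "eto" → "gvq".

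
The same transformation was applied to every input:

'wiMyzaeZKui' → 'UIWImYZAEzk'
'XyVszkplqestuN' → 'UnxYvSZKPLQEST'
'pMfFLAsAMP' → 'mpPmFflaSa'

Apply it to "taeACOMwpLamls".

The rule is to move the last 2 characters to the front (rotate right by 2), then flip the case of every letter.
Starting from "taeACOMwpLamls": after the first operation, "lstaeACOMwpLam"; after the second, "LSTAEacomWPlAM".

LSTAEacomWPlAM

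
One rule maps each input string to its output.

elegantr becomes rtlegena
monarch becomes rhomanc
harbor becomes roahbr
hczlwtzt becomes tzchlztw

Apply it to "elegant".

atlegen

In each case the input is transformed by: swap each adjacent pair of characters (1↔2, 3↔4, ...), then move the last 2 characters to the front (rotate right by 2).
For "elegant" the result is "atlegen".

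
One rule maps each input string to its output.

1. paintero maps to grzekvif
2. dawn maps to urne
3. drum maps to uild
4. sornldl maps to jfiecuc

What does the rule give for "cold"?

The rule is to shift every letter 9 places backward in the alphabet (wrapping around).
So "cold" becomes "tfcu".

tfcu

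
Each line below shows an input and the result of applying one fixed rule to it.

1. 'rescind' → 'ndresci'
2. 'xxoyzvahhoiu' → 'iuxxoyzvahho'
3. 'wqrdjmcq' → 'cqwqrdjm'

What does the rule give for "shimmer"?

Looking at the pairs, the operation is to move the last 2 characters to the front (rotate right by 2).
On "shimmer" that produces "ershimm".

ershimm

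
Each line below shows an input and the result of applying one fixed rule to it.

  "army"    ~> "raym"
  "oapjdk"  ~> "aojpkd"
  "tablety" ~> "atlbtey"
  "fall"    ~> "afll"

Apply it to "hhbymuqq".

The transformation: swap each adjacent pair of characters (1↔2, 3↔4, ...).
For "hhbymuqq" the result is "hhybumqq".

hhybumqq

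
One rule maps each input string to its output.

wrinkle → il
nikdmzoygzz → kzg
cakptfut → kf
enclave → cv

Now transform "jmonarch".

or

What's happening: keep one character in every 3, starting at position 3 (positions 3rd, 6th, 9th, ...).
So "jmonarch" becomes "or".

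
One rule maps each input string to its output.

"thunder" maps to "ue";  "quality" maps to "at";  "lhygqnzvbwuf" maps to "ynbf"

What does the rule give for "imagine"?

an

The rule is to keep one character in every 3, starting at position 3 (positions 3rd, 6th, 9th, ...).
For "imagine" the result is "an".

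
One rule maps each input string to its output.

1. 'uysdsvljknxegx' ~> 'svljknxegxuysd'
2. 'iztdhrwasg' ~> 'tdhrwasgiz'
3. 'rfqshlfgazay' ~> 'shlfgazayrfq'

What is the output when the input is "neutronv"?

eutronvn

Rule — swap the front and back halves of the string, then move the last 3 characters to the front (rotate right by 3).
Applying both steps to "neutronv": "ronvneut", then "eutronvn".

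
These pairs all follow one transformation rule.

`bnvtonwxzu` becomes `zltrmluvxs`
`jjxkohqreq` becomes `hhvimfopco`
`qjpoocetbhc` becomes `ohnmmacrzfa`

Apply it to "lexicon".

The transformation: shift every letter 2 places backward in the alphabet (wrapping around).
For "lexicon" the result is "jcvgaml".

jcvgaml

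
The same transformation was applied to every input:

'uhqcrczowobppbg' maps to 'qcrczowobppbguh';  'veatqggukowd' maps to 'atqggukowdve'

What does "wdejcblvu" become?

ejcblvuwd

Looking at the pairs, the operation is to move the first 2 characters to the end (rotate left by 2).
For "wdejcblvu" the result is "ejcblvuwd".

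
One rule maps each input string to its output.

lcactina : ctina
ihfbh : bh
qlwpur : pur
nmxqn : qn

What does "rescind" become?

In each case the input is transformed by: delete the first 3 characters.
For "rescind" the result is "cind".

cind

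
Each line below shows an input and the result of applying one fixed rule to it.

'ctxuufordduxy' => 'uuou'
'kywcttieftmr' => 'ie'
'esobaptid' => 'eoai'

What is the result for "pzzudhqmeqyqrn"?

ue

The rule is to keep only the vowels.
Applying that to "pzzudhqmeqyqrn" gives "ue".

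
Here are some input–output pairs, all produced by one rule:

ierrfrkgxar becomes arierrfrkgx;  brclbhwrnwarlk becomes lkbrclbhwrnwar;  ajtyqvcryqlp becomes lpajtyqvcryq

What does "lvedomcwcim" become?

What's happening: move the last 2 characters to the front (rotate right by 2).
For "lvedomcwcim" the result is "imlvedomcwc".

imlvedomcwc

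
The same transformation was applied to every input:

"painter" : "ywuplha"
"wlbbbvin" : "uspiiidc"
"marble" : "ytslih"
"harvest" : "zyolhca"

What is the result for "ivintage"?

The pattern: shift every letter 7 places forward in the alphabet (wrapping around), then sort the characters into reverse alphabetical order.
On "ivintage": the first step gives "pcpuahnl", and the second then gives "uppnlhca".

uppnlhca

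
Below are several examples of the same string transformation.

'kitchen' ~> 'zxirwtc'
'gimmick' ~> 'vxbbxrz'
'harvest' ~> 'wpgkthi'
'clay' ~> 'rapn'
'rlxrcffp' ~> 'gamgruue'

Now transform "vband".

In each case the input is transformed by: shift every letter 11 places backward in the alphabet (wrapping around).
For "vband" the result is "kqpcs".

kqpcs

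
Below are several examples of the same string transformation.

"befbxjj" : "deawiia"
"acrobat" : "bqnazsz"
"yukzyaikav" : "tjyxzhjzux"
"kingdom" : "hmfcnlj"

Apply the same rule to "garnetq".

Looking at the pairs, the operation is to shift every letter 1 place backward in the alphabet (wrapping around), then move the first character to the end.
"garnetq" → "fzqmdsp" → "zqmdspf".

zqmdspf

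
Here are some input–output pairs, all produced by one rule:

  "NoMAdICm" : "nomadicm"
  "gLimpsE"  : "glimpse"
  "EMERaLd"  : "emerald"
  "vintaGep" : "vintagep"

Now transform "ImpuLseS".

impulses

Rule — convert every letter to lowercase.
For "ImpuLseS" the result is "impulses".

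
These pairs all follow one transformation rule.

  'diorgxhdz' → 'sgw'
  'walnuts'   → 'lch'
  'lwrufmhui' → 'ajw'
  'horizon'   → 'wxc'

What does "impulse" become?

The rule is to shift every letter 11 places backward in the alphabet (wrapping around), then keep one character in every 3, starting at position 1 (positions 1st, 4th, 7th, ...).
Doing the same to "impulse": "xjt".

xjt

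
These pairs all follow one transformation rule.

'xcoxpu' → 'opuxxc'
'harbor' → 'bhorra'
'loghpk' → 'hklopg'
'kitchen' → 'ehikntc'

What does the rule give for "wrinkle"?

What's happening: sort the characters into alphabetical order, then move the first character to the end.
Applying both steps to "wrinkle": "eiklnrw", then "iklnrwe".

iklnrwe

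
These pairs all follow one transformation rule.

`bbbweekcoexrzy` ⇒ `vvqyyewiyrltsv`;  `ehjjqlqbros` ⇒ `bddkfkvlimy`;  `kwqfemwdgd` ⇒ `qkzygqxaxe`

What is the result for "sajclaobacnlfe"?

udwfuivuwhfzym

What's happening: shift every letter 6 places backward in the alphabet (wrapping around), then move the first character to the end.
Applying that to "sajclaobacnlfe" gives "udwfuivuwhfzym".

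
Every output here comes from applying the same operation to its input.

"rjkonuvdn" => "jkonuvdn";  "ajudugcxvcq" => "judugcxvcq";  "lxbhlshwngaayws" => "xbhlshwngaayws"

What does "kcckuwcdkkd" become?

Rule — delete the first character.
On "kcckuwcdkkd" that produces "cckuwcdkkd".

cckuwcdkkd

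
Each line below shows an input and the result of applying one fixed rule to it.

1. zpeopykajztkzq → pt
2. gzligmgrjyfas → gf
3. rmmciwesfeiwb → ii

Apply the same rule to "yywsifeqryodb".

Each output is the input with this applied: keep every other character starting from the first (positions 1st, 3rd, 5th, ...), then keep one character in every 3, starting at position 3 (positions 3rd, 6th, 9th, ...).
On "yywsifeqryodb": the first step gives "ywierob", and the second then gives "io".

io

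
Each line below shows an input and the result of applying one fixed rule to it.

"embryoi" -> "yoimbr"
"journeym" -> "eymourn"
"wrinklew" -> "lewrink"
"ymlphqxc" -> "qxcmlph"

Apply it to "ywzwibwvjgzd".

gzdwzwibwvj

The transformation: delete the first character, then move the last 3 characters to the front (rotate right by 3).
For "ywzwibwvjgzd", step one produces "wzwibwvjgzd"; step two turns that into "gzdwzwibwvj".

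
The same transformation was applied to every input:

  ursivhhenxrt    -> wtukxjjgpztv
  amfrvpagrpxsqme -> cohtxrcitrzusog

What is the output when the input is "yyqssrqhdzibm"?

aasuutsjfbkdo

Looking at the pairs, the operation is to shift every letter 2 places forward in the alphabet (wrapping around).
Applying that to "yyqssrqhdzibm" gives "aasuutsjfbkdo".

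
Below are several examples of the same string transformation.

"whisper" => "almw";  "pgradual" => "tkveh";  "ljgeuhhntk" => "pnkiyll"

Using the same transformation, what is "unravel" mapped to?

Each output is the input with this applied: delete the last 3 characters, then shift every letter 4 places forward in the alphabet (wrapping around).
On "unravel" that produces "yrve".

yrve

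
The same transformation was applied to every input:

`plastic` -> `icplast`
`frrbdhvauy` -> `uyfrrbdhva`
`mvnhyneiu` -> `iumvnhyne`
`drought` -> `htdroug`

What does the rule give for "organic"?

The transformation: move the last 2 characters to the front (rotate right by 2).
Doing the same to "organic": "icorgan".

icorgan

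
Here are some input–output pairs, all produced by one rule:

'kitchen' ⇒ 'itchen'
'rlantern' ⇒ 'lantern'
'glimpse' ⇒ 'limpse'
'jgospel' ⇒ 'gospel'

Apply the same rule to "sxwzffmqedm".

xwzffmqedm

Each output is the input with this applied: delete the first character.
So "sxwzffmqedm" becomes "xwzffmqedm".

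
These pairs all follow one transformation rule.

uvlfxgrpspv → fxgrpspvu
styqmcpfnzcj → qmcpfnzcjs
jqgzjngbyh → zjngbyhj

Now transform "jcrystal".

ystalj

The pattern: move the first character to the end, then delete the first 2 characters.
On "jcrystal": the first step gives "crystalj", and the second then gives "ystalj".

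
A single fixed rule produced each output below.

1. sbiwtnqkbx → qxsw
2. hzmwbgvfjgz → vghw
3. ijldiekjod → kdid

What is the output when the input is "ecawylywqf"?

Rule — keep one character in every 3, starting at position 1 (positions 1st, 4th, 7th, ...), then swap the front and back halves of the string.
On "ecawylywqf": the first step gives "ewyf", and the second then gives "yfew".

yfew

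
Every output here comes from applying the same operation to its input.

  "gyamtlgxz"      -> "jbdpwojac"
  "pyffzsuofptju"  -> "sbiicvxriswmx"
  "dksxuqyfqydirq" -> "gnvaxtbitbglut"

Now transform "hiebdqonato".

klhegtrqdwr

Looking at the pairs, the operation is to shift every letter 3 places forward in the alphabet (wrapping around).
For "hiebdqonato" the result is "klhegtrqdwr".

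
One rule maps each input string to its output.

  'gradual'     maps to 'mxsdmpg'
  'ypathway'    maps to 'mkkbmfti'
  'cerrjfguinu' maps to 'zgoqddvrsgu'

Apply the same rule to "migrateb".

qnyusdmf

The pattern: move the last 2 characters to the front (rotate right by 2), then shift every letter 12 places forward in the alphabet (wrapping around).
Working it through for "migrateb": intermediate "ebmigrat", final "qnyusdmf".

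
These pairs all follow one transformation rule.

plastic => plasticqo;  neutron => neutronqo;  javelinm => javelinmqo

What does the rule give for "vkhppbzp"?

vkhppbzpqo

In each case the input is transformed by: append "qo".
Applying that to "vkhppbzp" gives "vkhppbzpqo".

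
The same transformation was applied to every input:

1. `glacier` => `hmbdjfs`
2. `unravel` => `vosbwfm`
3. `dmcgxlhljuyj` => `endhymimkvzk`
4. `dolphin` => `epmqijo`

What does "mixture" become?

What's happening: shift every letter 1 place forward in the alphabet (wrapping around).
Doing the same to "mixture": "njyuvsf".

njyuvsf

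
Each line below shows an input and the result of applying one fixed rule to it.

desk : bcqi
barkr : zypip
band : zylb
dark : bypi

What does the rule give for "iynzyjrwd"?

The pattern: shift every letter 2 places backward in the alphabet (wrapping around).
On "iynzyjrwd" that produces "gwlxwhpub".

gwlxwhpub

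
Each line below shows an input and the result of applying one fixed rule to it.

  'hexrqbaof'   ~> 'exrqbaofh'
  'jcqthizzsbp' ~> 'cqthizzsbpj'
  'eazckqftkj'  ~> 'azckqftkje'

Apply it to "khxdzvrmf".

hxdzvrmfk

In each case the input is transformed by: move the first character to the end.
For "khxdzvrmf" the result is "hxdzvrmfk".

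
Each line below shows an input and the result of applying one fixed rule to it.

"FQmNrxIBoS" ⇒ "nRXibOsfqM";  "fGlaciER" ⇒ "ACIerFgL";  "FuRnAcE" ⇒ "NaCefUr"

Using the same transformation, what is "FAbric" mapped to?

RICfaB

Rule — move the first 3 characters to the end (rotate left by 3), then flip the case of every letter.
Working it through for "FAbric": intermediate "ricFAb", final "RICfaB".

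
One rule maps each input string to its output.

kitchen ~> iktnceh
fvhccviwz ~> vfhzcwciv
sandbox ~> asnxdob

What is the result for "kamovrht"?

akmtohvr

The transformation: move the first character to the end, then take characters alternately from the front and the back (1st, last, 2nd, 2nd-last, ...).
For "kamovrht", step one produces "amovrhtk"; step two turns that into "akmtohvr".
(Check on "fvhccviwz": → "vhccviwzf" → "vfhzcwciv" ✓)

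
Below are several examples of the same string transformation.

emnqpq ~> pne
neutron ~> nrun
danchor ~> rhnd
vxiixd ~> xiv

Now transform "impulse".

elpi

Looking at the pairs, the operation is to keep every other character starting from the first (positions 1st, 3rd, 5th, ...), then reverse the string.
On "impulse": the first step gives "iple", and the second then gives "elpi".
(Check on "emnqpq": → "enp" → "pne" ✓)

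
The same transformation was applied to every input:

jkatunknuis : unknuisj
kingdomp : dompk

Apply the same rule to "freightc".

In each case the input is transformed by: move the first character to the end, then delete the first 3 characters.
For "freightc", step one produces "reightcf"; step two turns that into "ghtcf".

ghtcf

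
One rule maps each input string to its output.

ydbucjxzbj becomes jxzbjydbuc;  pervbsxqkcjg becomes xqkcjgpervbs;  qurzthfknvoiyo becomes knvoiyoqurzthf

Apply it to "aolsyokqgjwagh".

The rule is to swap the front and back halves of the string.
On "aolsyokqgjwagh" that produces "qgjwaghaolsyok".

qgjwaghaolsyok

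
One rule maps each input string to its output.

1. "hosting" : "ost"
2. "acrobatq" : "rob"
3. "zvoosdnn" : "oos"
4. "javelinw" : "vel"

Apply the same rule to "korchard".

rch

In each case the input is transformed by: move the last 3 characters to the front (rotate right by 3), then keep only the last 3 characters.
Applying both steps to "korchard": "ardkorch", then "rch".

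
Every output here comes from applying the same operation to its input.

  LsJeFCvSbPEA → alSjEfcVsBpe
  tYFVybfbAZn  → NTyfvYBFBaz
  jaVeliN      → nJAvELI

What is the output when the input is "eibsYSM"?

mEIBSys

The transformation: flip the case of every letter, then move the last character to the front.
Applying both steps to "eibsYSM": "EIBSysm", then "mEIBSys".
(Check on "jaVeliN": → "JAvELIn" → "nJAvELI" ✓)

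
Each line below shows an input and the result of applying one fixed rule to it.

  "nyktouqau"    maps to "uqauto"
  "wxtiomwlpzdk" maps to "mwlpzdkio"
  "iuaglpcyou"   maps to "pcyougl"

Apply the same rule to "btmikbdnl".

bdnlik

Rule — delete the first 3 characters, then move the first 2 characters to the end (rotate left by 2).
Applying both steps to "btmikbdnl": "ikbdnl", then "bdnlik".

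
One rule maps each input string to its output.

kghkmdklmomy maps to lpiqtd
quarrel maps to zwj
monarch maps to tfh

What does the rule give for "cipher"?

nmw

The transformation: shift every letter 5 places forward in the alphabet (wrapping around), then keep every other character starting from the second (positions 2nd, 4th, 6th, ...).
"cipher" → "hnumjw" → "nmw".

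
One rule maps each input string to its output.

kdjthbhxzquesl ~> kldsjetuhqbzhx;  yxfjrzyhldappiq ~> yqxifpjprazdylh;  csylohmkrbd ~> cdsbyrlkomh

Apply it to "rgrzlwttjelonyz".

rzgyrnzollwetjt

Each output is the input with this applied: take characters alternately from the front and the back (1st, last, 2nd, 2nd-last, ...).
For "rgrzlwttjelonyz" the result is "rzgyrnzollwetjt".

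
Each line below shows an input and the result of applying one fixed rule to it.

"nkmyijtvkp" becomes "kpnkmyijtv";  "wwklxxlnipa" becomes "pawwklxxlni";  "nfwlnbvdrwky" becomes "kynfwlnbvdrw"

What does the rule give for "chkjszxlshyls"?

The rule is to move the last 2 characters to the front (rotate right by 2).
On "chkjszxlshyls" that produces "lschkjszxlshy".

lschkjszxlshy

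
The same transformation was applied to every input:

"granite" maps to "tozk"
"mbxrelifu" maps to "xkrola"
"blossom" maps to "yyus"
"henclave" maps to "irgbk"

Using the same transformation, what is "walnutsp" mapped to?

tazyv

The rule is to shift every letter 6 places forward in the alphabet (wrapping around), then delete the first 3 characters.
On "walnutsp": the first step gives "cgrtazyv", and the second then gives "tazyv".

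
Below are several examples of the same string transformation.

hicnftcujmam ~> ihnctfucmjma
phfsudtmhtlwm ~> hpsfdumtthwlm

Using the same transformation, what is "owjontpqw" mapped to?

The pattern: swap each adjacent pair of characters (1↔2, 3↔4, ...).
On "owjontpqw" that produces "woojtnqpw".

woojtnqpw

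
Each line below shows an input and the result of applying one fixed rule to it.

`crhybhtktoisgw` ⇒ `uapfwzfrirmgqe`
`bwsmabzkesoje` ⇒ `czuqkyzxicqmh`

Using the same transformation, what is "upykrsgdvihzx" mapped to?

vsnwipqebtgfx

What's happening: move the last character to the front, then shift every letter 2 places backward in the alphabet (wrapping around).
For "upykrsgdvihzx", step one produces "xupykrsgdvihz"; step two turns that into "vsnwipqebtgfx".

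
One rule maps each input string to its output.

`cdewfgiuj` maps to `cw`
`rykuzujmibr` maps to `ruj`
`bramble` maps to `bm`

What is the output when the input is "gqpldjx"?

gl

Looking at the pairs, the operation is to keep one character in every 3, starting at position 1 (positions 1st, 4th, 7th, ...), then delete the last character.
"gqpldjx" → "gl".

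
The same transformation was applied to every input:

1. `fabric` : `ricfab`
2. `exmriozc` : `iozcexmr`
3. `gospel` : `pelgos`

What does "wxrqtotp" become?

totpwxrq

What's happening: swap the front and back halves of the string.
For "wxrqtotp" the result is "totpwxrq".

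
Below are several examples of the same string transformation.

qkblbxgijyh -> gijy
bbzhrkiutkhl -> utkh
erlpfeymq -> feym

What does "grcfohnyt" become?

What's happening: move the last character to the front, then keep only the last 4 characters.
Starting from "grcfohnyt": after the first operation, "tgrcfohny"; after the second, "ohny".

ohny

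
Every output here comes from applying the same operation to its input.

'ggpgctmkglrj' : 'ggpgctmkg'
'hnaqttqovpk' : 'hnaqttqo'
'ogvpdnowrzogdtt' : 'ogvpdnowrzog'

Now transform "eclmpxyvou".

eclmpxy

What's happening: delete the last 3 characters.
"eclmpxyvou" → "eclmpxy".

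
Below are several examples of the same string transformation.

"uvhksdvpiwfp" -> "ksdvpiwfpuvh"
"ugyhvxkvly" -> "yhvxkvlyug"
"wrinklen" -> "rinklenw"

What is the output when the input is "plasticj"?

The transformation: swap the front and back halves of the string, then move the last 3 characters to the front (rotate right by 3).
Working it through for "plasticj": intermediate "ticjplas", final "lasticjp".

lasticjp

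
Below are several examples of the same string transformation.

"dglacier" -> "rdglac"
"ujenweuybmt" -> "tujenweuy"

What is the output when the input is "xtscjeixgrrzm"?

mxtscjeixgr

In each case the input is transformed by: move the last 3 characters to the front (rotate right by 3), then delete the first 2 characters.
Working it through for "xtscjeixgrrzm": intermediate "rzmxtscjeixgr", final "mxtscjeixgr".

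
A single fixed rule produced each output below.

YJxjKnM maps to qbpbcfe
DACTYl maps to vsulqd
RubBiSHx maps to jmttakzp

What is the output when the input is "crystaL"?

Looking at the pairs, the operation is to shift every letter 8 places backward in the alphabet (wrapping around), then convert every letter to lowercase.
For "crystaL" the result is "ujqklsd".
(Check on "RubBiSHx": → "JmtTaKZp" → "jmttakzp" ✓)

ujqklsd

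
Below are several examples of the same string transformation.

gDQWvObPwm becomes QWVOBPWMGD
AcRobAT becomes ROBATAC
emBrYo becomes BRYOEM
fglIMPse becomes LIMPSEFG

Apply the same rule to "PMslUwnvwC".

Rule — move the first 2 characters to the end (rotate left by 2), then convert every letter to uppercase.
On "PMslUwnvwC" that produces "SLUWNVWCPM".

SLUWNVWCPM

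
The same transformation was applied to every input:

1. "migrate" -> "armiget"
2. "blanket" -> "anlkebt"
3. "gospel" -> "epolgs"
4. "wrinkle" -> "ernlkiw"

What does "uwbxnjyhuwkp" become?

bxwwuupnkjhy

The rule is to sort the characters into reverse alphabetical order, then swap the first and last characters.
Applying that to "uwbxnjyhuwkp" gives "bxwwuupnkjhy".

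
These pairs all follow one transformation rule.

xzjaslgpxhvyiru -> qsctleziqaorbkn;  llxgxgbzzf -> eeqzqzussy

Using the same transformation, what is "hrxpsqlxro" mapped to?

akqiljeqkh

Rule — shift every letter 7 places backward in the alphabet (wrapping around).
So "hrxpsqlxro" becomes "akqiljeqkh".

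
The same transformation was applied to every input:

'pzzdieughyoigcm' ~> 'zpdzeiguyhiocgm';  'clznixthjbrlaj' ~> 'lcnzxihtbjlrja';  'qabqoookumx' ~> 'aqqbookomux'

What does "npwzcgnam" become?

pnzwgcanm

Rule — swap each adjacent pair of characters (1↔2, 3↔4, ...).
Applying that to "npwzcgnam" gives "pnzwgcanm".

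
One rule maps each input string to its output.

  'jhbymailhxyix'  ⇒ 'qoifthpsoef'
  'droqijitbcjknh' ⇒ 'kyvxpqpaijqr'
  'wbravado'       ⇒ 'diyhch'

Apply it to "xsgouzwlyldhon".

Each output is the input with this applied: delete the last 2 characters, then shift every letter 7 places forward in the alphabet (wrapping around).
Starting from "xsgouzwlyldhon": after the first operation, "xsgouzwlyldh"; after the second, "eznvbgdsfsko".

eznvbgdsfsko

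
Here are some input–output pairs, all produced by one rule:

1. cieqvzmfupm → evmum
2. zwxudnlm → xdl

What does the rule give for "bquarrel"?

Rule — keep every other character starting from the first (positions 1st, 3rd, 5th, ...), then delete the first character.
Applying both steps to "bquarrel": "bure", then "ure".

ure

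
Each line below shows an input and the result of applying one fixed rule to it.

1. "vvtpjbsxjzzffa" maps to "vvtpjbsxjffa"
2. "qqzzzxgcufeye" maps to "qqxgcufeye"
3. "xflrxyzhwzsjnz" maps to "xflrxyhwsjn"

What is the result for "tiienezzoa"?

Looking at the pairs, the operation is to remove every "z".
Doing the same to "tiienezzoa": "tiieneoa".

tiieneoa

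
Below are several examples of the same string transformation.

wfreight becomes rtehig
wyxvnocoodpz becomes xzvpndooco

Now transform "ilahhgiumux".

Rule — delete the first 2 characters, then take characters alternately from the front and the back (1st, last, 2nd, 2nd-last, ...).
Doing the same to "ilahhgiumux": "axhuhmgui".

axhuhmgui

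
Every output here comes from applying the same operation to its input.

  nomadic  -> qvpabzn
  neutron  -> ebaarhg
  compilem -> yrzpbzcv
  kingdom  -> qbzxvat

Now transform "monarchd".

The transformation: shift every letter 13 places forward in the alphabet (wrapping around) — i.e. ROT13, then move the last 3 characters to the front (rotate right by 3).
Applying both steps to "monarchd": "zbanepuq", then "puqzbane".

puqzbane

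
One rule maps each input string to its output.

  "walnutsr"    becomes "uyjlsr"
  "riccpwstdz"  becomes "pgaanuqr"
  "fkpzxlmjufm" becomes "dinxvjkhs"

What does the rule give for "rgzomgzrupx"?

pexmkexps

Each output is the input with this applied: delete the last 2 characters, then shift every letter 2 places backward in the alphabet (wrapping around).
For "rgzomgzrupx" the result is "pexmkexps".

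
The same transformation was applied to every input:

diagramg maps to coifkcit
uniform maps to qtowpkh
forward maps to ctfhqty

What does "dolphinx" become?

kpzfqnrj

Each output is the input with this applied: shift every letter 2 places forward in the alphabet (wrapping around), then move the last 3 characters to the front (rotate right by 3).
"dolphinx" → "fqnrjkpz" → "kpzfqnrj".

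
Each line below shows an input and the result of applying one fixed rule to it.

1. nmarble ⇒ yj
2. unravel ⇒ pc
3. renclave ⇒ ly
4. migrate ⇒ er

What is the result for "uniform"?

Each output is the input with this applied: keep one character in every 3, starting at position 3 (positions 3rd, 6th, 9th, ...), then shift every letter 2 places backward in the alphabet (wrapping around).
"uniform" → "ir" → "gp".
(Check on "migrate": → "gt" → "er" ✓)

gp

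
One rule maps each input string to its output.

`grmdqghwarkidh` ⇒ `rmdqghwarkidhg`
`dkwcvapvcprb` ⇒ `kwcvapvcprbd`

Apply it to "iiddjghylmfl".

Each output is the input with this applied: move the first character to the end.
For "iiddjghylmfl" the result is "iddjghylmfli".

iddjghylmfli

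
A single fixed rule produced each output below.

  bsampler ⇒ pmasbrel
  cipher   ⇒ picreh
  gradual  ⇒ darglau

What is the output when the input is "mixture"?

tximeru

The pattern: reverse the string, then move the first 3 characters to the end (rotate left by 3).
On "mixture": the first step gives "erutxim", and the second then gives "tximeru".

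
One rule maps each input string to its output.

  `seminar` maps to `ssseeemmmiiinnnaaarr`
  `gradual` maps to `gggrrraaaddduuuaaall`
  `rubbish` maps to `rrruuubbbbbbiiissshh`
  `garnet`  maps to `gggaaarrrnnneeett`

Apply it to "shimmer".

ssshhhiiimmmmmmeeerr

In each case the input is transformed by: repeat every character 3 times, then delete the last character.
"shimmer" → "ssshhhiiimmmmmmeeerrr" → "ssshhhiiimmmmmmeeerr".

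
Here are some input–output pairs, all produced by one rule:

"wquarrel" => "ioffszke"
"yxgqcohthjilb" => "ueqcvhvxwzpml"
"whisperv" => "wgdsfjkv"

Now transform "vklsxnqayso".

zglbeomgcjy

The rule is to move the first 2 characters to the end (rotate left by 2), then shift every letter 12 places backward in the alphabet (wrapping around).
Working it through for "vklsxnqayso": intermediate "lsxnqaysovk", final "zglbeomgcjy".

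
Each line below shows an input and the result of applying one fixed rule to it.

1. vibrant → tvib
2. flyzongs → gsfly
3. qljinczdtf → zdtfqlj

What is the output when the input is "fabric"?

Rule — move the first 3 characters to the end (rotate left by 3), then delete the first 3 characters.
For "fabric", step one produces "ricfab"; step two turns that into "fab".

fab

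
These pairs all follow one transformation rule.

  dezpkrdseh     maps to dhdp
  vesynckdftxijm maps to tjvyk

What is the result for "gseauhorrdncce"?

The transformation: keep one character in every 3, starting at position 1 (positions 1st, 4th, 7th, ...), then move the last 2 characters to the front (rotate right by 2).
Applying both steps to "gseauhorrdncce": "gaodc", then "dcgao".

dcgao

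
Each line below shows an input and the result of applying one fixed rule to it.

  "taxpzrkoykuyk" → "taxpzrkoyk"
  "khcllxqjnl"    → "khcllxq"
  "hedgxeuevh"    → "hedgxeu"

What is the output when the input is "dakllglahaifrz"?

In each case the input is transformed by: delete the last 3 characters.
For "dakllglahaifrz" the result is "dakllglahai".

dakllglahai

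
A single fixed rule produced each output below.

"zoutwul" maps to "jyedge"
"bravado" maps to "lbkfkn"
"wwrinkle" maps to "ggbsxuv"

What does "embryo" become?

owlbi

The transformation: delete the last character, then shift every letter 10 places forward in the alphabet (wrapping around).
Applying both steps to "embryo": "embry", then "owlbi".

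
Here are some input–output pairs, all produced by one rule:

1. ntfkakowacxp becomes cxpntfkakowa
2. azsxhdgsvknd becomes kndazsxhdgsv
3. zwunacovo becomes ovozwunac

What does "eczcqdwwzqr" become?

zqreczcqdww

The pattern: move the last 3 characters to the front (rotate right by 3).
So "eczcqdwwzqr" becomes "zqreczcqdww".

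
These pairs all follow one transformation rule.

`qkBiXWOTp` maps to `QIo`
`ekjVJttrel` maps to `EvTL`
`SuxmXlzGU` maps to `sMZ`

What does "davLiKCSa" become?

What's happening: keep one character in every 3, starting at position 1 (positions 1st, 4th, 7th, ...), then flip the case of every letter.
Applying both steps to "davLiKCSa": "dLC", then "Dlc".
(Check on "SuxmXlzGU": → "Smz" → "sMZ" ✓)

Dlc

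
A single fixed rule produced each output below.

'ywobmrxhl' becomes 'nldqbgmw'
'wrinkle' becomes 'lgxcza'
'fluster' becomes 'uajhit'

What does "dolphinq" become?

sdaewxc

The rule is to shift every letter 11 places backward in the alphabet (wrapping around), then delete the last character.
For "dolphinq", step one produces "sdaewxcf"; step two turns that into "sdaewxc".
(Check on "ywobmrxhl": → "nldqbgmwa" → "nldqbgmw" ✓)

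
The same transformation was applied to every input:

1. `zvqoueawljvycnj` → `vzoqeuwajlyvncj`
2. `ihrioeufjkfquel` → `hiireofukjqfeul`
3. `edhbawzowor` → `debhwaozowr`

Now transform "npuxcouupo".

Each output is the input with this applied: swap each adjacent pair of characters (1↔2, 3↔4, ...).
So "npuxcouupo" becomes "pnxuocuuop".

pnxuocuuop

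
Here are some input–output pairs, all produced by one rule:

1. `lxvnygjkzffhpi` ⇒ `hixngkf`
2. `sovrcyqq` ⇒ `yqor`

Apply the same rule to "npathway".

wypt

The transformation: keep every other character starting from the second (positions 2nd, 4th, 6th, ...), then move the last 2 characters to the front (rotate right by 2).
For "npathway", step one produces "ptwy"; step two turns that into "wypt".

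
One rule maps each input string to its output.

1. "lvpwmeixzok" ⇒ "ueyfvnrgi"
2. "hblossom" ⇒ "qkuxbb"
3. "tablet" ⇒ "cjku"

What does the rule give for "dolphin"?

mxuyq

What's happening: delete the last 2 characters, then shift every letter 9 places forward in the alphabet (wrapping around).
For "dolphin", step one produces "dolph"; step two turns that into "mxuyq".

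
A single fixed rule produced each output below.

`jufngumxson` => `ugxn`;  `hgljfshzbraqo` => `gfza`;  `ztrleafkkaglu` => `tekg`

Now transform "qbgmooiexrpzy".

The rule is to keep one character in every 3, starting at position 2 (positions 2nd, 5th, 8th, ...).
On "qbgmooiexrpzy" that produces "boep".

boep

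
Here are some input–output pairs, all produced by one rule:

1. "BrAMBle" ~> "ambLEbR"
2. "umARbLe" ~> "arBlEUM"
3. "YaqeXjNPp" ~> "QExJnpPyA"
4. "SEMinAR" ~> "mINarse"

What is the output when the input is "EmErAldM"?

Looking at the pairs, the operation is to flip the case of every letter, then move the first 2 characters to the end (rotate left by 2).
Applying that to "EmErAldM" gives "eRaLDmeM".

eRaLDmeM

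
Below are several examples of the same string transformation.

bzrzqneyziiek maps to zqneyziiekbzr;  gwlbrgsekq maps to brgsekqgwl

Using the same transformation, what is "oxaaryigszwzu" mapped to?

In each case the input is transformed by: move the first 3 characters to the end (rotate left by 3).
"oxaaryigszwzu" → "aryigszwzuoxa".

aryigszwzuoxa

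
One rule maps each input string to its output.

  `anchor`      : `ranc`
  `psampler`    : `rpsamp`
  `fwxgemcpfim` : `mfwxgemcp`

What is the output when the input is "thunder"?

rthun

The rule is to move the last character to the front, then delete the last 2 characters.
Starting from "thunder": after the first operation, "rthunde"; after the second, "rthun".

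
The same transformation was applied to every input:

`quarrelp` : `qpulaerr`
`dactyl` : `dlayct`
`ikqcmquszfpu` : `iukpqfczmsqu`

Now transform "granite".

Looking at the pairs, the operation is to take characters alternately from the front and the back (1st, last, 2nd, 2nd-last, ...).
"granite" → "gertain".

gertain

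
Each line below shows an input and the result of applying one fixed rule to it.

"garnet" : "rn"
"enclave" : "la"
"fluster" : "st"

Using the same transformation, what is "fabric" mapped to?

The rule is to move the last 2 characters to the front (rotate right by 2), then keep only the last 2 characters.
Starting from "fabric": after the first operation, "icfabr"; after the second, "br".

br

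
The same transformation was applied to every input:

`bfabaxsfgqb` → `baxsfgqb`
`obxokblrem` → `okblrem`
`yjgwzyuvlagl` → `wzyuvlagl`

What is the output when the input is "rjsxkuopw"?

xkuopw

The transformation: delete the first 3 characters.
So "rjsxkuopw" becomes "xkuopw".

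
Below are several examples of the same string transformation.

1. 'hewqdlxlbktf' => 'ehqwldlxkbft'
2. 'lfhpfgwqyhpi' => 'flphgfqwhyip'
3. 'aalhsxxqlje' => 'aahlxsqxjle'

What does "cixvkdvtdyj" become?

The pattern: swap each adjacent pair of characters (1↔2, 3↔4, ...).
On "cixvkdvtdyj" that produces "icvxdktvydj".

icvxdktvydj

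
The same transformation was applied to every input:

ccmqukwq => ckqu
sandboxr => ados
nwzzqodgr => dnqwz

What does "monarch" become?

ahnr

In each case the input is transformed by: sort the characters into alphabetical order, then keep every other character starting from the first (positions 1st, 3rd, 5th, ...).
Starting from "monarch": after the first operation, "achmnor"; after the second, "ahnr".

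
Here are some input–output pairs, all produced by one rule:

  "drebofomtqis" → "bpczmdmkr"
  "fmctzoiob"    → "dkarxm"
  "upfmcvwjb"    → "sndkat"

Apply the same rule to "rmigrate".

pkgep

Rule — shift every letter 2 places backward in the alphabet (wrapping around), then delete the last 3 characters.
"rmigrate" → "pkgepyrc" → "pkgep".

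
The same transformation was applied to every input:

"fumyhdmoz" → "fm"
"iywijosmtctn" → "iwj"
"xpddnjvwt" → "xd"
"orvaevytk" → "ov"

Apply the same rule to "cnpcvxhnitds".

The pattern: keep every other character starting from the first (positions 1st, 3rd, 5th, ...), then delete the last 3 characters.
Starting from "cnpcvxhnitds": after the first operation, "cpvhid"; after the second, "cpv".
(Check on "fumyhdmoz": → "fmhmz" → "fm" ✓)

cpv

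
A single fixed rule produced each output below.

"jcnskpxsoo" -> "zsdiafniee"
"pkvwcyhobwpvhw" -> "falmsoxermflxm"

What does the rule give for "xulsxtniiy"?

Looking at the pairs, the operation is to shift every letter 10 places backward in the alphabet (wrapping around).
For "xulsxtniiy" the result is "nkbinjdyyo".

nkbinjdyyo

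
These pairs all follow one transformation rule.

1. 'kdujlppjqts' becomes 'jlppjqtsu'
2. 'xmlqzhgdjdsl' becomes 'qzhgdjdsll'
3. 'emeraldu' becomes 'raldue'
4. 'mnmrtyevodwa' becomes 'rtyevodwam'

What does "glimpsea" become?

mpseai

What's happening: delete the first 2 characters, then move the first character to the end.
For "glimpsea", step one produces "impsea"; step two turns that into "mpseai".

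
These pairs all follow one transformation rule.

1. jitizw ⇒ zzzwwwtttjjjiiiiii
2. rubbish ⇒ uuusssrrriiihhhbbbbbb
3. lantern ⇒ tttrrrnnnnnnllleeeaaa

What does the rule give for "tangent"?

ttttttnnnnnngggeeeaaa

The transformation: sort the characters into reverse alphabetical order, then repeat every character 3 times.
"tangent" → "ttnngea" → "ttttttnnnnnngggeeeaaa".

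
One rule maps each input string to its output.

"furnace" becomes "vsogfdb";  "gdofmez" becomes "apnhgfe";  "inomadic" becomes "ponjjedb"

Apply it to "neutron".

The transformation: sort the characters into reverse alphabetical order, then shift every letter 1 place forward in the alphabet (wrapping around).
Applying both steps to "neutron": "utronne", then "vuspoof".
(Check on "inomadic": → "onmiidca" → "ponjjedb" ✓)

vuspoof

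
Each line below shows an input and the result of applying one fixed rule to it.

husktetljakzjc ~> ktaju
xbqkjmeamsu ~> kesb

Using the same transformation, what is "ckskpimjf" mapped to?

kmc

Looking at the pairs, the operation is to move the first 3 characters to the end (rotate left by 3), then keep one character in every 3, starting at position 1 (positions 1st, 4th, 7th, ...).
"ckskpimjf" → "kmc".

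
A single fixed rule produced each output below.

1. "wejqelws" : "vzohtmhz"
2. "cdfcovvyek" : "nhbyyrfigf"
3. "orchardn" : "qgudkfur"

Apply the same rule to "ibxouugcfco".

rfifjxxrael

In each case the input is transformed by: shift every letter 3 places forward in the alphabet (wrapping around), then reverse the string.
Starting from "ibxouugcfco": after the first operation, "learxxjfifr"; after the second, "rfifjxxrael".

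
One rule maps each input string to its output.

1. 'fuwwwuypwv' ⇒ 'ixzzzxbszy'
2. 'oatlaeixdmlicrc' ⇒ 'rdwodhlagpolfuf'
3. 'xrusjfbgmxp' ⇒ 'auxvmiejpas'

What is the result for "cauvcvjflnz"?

fdxyfymioqc

Looking at the pairs, the operation is to shift every letter 3 places forward in the alphabet (wrapping around).
"cauvcvjflnz" → "fdxyfymioqc".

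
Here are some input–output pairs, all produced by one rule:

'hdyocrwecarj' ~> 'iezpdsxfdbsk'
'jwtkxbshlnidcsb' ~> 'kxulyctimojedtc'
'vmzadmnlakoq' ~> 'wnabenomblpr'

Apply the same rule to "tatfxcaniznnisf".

In each case the input is transformed by: shift every letter 1 place forward in the alphabet (wrapping around).
For "tatfxcaniznnisf" the result is "ubugydbojaoojtg".

ubugydbojaoojtg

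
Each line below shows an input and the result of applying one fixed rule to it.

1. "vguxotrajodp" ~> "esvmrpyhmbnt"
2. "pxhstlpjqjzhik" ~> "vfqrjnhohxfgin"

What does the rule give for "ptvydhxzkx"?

rtwbfvxivn

Looking at the pairs, the operation is to shift every letter 2 places backward in the alphabet (wrapping around), then move the first character to the end.
On "ptvydhxzkx" that produces "rtwbfvxivn".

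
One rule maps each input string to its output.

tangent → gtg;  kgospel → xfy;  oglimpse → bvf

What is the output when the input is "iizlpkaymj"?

What's happening: shift every letter 13 places forward in the alphabet (wrapping around) — i.e. ROT13, then keep one character in every 3, starting at position 1 (positions 1st, 4th, 7th, ...).
Starting from "iizlpkaymj": after the first operation, "vvmycxnlzw"; after the second, "vynw".
(Check on "oglimpse": → "btyvzcfr" → "bvf" ✓)

vynw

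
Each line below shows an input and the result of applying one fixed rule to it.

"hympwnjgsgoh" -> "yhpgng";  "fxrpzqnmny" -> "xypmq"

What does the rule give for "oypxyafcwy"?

yyxca

The transformation: keep every other character starting from the second (positions 2nd, 4th, 6th, ...), then take characters alternately from the front and the back (1st, last, 2nd, 2nd-last, ...).
"oypxyafcwy" → "yxacy" → "yyxca".
(Check on "fxrpzqnmny": → "xpqmy" → "xypmq" ✓)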